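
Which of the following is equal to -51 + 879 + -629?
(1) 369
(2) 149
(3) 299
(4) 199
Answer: 4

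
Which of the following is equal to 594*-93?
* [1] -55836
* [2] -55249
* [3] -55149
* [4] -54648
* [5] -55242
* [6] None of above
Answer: 5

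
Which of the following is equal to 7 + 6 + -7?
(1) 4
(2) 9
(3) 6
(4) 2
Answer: 3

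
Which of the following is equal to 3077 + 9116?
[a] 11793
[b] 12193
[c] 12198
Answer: b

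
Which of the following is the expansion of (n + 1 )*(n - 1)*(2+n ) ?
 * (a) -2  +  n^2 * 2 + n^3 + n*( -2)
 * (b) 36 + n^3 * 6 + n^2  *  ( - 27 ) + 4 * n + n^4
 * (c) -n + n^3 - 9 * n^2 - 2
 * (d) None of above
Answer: d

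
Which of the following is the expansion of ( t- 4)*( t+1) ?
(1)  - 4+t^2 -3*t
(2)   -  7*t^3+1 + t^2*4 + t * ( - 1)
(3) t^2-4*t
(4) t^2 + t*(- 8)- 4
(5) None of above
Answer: 1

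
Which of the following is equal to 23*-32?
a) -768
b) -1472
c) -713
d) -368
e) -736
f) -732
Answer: e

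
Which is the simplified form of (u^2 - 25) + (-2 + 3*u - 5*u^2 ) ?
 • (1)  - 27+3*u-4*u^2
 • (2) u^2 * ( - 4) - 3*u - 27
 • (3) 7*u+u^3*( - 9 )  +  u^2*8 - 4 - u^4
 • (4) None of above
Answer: 1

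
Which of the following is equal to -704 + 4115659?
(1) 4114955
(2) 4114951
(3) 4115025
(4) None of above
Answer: 1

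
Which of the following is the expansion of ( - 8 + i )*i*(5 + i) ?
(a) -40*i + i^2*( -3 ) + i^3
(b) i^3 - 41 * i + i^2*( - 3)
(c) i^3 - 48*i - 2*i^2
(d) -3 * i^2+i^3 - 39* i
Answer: a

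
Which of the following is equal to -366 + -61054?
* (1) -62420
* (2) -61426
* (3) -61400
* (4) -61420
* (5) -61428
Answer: 4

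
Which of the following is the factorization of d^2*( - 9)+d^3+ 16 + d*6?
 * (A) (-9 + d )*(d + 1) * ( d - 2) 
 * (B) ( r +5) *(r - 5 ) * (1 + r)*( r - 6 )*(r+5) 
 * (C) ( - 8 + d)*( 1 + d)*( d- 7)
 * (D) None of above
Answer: D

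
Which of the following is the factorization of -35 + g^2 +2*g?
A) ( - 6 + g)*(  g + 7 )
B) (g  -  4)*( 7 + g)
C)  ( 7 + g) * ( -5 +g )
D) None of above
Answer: C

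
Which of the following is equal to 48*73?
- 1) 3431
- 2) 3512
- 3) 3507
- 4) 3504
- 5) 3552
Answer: 4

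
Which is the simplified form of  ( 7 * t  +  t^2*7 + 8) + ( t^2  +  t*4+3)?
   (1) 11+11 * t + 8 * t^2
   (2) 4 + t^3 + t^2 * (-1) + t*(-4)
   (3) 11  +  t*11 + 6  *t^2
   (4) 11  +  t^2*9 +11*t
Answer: 1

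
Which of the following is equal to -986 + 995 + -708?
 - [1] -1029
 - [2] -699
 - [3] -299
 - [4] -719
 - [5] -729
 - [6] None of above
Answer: 2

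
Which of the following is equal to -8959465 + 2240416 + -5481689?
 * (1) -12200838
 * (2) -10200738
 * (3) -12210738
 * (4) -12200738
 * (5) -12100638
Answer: 4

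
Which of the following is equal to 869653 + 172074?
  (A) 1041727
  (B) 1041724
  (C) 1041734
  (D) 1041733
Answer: A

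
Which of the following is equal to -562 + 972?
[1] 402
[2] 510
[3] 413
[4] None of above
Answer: 4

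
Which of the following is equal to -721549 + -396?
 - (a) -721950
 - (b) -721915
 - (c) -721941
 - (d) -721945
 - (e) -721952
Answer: d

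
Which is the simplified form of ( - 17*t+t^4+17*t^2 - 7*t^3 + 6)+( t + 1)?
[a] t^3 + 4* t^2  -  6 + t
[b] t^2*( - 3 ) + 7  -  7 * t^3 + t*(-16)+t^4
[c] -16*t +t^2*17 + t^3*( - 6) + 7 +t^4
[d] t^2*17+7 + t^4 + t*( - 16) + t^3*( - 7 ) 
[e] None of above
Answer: d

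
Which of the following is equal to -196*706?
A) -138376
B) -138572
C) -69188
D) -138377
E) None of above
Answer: A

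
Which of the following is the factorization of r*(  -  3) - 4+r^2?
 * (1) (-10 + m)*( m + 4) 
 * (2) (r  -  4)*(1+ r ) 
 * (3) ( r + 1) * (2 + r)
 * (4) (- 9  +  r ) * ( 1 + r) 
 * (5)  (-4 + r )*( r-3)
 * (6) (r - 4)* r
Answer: 2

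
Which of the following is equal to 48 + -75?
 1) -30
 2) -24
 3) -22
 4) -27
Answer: 4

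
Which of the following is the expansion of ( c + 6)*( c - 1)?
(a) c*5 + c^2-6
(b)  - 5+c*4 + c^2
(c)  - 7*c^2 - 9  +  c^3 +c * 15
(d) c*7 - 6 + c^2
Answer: a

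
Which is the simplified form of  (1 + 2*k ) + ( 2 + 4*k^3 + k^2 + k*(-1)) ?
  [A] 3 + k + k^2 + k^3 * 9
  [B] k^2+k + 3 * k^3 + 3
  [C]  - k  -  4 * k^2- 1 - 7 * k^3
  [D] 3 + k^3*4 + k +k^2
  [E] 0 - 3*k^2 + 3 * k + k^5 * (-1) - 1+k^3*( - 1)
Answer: D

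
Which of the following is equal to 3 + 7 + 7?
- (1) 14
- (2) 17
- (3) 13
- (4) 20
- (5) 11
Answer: 2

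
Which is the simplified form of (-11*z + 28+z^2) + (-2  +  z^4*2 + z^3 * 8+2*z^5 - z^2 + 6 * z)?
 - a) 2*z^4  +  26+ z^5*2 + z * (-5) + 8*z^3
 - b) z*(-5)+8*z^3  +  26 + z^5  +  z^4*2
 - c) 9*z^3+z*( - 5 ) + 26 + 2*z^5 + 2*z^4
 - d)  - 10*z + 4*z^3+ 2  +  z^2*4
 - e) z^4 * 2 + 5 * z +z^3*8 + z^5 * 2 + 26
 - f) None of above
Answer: a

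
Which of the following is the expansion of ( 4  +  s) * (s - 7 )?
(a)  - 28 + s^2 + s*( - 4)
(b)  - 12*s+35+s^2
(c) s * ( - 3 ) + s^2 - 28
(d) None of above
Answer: c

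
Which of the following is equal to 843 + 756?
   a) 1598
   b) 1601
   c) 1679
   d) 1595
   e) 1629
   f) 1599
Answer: f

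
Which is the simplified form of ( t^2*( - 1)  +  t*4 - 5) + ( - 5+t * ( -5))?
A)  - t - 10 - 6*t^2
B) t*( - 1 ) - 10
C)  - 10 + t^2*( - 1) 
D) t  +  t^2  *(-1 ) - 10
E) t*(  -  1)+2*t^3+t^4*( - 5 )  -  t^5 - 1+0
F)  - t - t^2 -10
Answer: F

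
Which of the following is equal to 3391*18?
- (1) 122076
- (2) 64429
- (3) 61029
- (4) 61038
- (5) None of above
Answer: 4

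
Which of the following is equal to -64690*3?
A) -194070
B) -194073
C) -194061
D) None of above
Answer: A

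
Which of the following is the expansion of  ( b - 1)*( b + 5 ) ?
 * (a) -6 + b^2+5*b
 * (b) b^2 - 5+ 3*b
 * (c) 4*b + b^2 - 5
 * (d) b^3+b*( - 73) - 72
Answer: c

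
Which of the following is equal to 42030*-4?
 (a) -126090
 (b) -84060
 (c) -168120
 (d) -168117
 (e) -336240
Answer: c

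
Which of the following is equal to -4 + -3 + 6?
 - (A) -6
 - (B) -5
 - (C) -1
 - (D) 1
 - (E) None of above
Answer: C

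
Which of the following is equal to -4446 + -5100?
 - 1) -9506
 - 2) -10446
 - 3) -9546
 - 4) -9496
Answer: 3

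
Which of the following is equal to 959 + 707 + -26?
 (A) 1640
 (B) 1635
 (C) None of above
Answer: A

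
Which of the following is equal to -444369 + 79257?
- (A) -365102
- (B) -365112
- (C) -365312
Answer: B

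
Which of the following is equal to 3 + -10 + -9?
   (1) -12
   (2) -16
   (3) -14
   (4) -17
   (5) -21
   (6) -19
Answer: 2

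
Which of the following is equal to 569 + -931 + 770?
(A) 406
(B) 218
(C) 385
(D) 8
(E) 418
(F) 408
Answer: F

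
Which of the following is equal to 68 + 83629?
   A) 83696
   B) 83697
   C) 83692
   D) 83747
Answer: B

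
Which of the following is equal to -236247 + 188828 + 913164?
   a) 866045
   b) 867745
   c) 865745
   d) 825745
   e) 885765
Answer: c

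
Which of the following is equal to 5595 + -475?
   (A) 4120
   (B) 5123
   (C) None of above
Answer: C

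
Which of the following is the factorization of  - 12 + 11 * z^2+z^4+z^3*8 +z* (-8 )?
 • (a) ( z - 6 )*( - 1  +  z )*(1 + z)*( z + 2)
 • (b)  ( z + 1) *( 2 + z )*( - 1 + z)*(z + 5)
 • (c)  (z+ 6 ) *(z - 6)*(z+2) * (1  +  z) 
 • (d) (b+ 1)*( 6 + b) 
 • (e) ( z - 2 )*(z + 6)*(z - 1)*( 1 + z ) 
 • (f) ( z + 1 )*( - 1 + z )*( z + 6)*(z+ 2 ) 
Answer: f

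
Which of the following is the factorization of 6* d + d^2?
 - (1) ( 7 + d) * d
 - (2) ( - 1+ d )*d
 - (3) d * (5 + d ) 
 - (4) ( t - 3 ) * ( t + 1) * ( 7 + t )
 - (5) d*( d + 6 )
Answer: 5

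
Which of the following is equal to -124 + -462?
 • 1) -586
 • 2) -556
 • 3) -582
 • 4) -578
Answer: 1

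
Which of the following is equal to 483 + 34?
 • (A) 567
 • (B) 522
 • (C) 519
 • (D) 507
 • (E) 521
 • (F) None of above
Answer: F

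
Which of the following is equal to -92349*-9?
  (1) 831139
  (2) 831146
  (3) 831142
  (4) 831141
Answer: 4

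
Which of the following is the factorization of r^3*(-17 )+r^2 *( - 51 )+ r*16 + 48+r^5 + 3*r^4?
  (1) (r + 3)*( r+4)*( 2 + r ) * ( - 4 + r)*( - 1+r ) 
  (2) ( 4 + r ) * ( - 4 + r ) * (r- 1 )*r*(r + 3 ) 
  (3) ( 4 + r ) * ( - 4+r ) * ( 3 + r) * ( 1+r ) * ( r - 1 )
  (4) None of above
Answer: 3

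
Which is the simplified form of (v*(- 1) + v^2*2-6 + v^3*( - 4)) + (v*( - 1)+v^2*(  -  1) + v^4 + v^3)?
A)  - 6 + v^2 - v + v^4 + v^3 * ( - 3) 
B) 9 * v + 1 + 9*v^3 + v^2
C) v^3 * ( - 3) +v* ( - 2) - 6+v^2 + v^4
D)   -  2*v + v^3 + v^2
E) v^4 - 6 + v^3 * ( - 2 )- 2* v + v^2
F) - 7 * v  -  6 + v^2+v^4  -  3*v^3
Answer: C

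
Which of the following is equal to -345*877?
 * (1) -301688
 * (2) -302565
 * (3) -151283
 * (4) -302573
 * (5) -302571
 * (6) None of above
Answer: 2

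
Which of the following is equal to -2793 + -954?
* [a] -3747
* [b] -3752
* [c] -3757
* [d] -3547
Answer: a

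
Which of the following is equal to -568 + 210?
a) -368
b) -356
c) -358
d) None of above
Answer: c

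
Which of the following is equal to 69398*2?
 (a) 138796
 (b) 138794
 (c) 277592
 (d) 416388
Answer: a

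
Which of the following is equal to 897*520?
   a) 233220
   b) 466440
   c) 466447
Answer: b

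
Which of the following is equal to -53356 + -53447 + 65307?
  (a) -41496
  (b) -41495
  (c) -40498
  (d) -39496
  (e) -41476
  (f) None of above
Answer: a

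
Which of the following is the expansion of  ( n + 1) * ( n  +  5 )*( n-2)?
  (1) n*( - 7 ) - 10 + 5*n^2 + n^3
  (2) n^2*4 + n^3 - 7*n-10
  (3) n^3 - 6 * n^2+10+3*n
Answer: 2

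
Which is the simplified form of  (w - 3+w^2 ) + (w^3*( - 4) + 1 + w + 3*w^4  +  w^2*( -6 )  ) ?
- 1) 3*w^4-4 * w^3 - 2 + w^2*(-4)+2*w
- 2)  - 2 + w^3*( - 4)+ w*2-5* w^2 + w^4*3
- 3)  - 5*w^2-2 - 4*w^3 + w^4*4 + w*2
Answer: 2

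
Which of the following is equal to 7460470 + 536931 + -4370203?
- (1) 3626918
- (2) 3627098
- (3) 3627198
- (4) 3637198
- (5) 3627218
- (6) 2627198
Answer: 3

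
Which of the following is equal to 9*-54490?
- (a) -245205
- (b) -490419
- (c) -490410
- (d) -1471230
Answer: c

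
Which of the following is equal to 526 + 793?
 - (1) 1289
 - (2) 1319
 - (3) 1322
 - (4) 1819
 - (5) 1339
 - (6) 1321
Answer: 2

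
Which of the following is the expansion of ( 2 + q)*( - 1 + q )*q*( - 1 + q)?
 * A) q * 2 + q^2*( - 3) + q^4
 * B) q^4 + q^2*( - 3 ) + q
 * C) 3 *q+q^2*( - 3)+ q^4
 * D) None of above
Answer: A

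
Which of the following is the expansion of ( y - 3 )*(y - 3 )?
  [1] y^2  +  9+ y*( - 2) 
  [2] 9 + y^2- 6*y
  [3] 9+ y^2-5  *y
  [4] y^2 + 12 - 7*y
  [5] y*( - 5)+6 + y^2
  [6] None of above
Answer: 2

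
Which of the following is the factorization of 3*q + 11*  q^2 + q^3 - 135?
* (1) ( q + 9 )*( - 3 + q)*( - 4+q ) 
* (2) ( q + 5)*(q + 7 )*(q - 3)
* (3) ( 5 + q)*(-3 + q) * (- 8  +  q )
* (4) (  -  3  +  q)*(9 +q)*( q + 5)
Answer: 4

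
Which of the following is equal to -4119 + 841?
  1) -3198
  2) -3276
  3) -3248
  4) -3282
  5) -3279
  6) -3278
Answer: 6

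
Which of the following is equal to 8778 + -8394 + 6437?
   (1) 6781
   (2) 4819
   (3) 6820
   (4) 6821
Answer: 4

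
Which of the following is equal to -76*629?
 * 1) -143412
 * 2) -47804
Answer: 2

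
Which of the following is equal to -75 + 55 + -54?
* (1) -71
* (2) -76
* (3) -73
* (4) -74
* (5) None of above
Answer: 4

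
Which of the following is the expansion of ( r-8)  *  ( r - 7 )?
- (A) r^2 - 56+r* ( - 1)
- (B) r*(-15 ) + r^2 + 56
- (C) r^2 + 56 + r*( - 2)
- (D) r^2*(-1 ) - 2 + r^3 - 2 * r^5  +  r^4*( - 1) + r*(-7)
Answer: B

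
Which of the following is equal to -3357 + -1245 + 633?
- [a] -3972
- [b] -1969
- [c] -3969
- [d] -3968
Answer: c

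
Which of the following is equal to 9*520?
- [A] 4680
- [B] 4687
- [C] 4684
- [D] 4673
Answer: A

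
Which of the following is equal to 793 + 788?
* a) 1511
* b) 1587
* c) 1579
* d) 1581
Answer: d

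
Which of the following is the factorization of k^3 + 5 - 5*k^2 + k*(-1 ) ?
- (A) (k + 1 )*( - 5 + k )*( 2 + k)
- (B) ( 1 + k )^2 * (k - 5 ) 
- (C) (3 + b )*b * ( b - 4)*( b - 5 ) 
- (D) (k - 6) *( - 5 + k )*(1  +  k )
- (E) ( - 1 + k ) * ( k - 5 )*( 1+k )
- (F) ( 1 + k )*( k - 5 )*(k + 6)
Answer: E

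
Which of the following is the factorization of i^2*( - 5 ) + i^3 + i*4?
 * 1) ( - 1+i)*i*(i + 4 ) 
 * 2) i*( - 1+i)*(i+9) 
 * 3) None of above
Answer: 3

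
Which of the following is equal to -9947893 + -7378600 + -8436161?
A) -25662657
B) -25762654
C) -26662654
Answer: B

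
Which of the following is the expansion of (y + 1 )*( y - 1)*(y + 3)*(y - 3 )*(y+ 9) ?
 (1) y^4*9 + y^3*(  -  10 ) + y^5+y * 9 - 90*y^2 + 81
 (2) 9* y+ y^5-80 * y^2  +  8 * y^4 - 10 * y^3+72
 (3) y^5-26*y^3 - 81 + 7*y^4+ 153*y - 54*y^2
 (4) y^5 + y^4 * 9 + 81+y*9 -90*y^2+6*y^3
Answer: 1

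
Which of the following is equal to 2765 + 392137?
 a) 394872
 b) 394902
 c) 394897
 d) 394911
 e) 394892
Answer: b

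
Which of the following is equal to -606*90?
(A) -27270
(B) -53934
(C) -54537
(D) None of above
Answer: D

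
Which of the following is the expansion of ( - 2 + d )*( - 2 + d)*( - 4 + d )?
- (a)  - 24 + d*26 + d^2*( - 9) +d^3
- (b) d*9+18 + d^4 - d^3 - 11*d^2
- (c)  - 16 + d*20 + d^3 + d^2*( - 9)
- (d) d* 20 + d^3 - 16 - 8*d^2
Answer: d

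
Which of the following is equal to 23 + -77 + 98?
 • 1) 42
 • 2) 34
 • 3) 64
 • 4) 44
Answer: 4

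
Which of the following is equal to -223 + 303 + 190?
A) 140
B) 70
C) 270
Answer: C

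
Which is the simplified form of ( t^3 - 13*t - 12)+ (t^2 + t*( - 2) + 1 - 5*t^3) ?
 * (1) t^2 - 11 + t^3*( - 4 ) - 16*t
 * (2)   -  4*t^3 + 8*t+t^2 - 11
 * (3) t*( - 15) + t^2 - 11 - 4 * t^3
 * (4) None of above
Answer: 3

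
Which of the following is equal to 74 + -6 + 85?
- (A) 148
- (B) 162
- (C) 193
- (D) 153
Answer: D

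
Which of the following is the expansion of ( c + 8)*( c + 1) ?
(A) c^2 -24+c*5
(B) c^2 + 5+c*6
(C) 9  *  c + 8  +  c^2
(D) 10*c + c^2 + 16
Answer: C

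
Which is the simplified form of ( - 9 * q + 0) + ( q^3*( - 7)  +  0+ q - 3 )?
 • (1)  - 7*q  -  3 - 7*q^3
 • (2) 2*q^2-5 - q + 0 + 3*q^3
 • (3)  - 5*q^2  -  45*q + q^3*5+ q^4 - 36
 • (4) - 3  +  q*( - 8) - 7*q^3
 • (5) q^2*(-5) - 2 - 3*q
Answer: 4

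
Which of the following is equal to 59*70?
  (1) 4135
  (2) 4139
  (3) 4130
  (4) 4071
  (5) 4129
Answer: 3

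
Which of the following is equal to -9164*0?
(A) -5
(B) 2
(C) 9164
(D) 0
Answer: D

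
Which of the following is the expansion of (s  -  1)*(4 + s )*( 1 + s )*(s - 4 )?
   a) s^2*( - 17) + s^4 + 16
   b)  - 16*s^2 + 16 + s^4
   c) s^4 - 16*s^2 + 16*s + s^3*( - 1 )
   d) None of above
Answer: a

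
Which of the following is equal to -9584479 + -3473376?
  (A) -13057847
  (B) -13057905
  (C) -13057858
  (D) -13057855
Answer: D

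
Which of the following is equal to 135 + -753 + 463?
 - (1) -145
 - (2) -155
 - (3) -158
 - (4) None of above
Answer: 2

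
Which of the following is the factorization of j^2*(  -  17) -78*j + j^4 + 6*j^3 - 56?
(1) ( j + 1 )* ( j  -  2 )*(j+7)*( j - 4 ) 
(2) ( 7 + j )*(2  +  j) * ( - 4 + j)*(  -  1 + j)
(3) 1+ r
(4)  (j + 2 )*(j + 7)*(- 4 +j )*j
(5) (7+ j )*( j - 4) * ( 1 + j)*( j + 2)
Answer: 5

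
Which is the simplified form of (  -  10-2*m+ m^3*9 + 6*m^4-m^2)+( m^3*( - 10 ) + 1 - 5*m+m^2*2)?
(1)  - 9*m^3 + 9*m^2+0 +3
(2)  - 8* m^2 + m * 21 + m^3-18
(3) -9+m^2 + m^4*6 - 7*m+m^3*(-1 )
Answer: 3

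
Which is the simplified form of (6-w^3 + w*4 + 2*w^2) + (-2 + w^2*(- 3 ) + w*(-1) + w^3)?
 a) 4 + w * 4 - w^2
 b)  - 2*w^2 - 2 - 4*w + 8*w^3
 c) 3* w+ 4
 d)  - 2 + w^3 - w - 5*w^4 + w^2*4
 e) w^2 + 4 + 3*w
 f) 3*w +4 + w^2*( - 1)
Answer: f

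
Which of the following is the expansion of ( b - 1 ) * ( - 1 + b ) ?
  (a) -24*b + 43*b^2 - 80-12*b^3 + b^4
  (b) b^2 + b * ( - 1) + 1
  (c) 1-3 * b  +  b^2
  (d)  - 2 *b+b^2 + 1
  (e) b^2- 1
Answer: d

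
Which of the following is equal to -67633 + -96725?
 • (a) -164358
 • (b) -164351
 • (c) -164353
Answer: a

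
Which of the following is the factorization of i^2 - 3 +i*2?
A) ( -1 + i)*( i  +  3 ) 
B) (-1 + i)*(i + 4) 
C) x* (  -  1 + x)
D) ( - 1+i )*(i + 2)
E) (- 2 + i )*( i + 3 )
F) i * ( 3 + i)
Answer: A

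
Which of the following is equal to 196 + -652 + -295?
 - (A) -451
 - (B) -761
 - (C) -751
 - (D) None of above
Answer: C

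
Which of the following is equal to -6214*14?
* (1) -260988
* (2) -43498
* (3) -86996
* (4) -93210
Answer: 3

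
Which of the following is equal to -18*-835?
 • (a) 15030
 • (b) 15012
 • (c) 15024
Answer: a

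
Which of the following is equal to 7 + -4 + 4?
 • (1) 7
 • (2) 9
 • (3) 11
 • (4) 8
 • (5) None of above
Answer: 1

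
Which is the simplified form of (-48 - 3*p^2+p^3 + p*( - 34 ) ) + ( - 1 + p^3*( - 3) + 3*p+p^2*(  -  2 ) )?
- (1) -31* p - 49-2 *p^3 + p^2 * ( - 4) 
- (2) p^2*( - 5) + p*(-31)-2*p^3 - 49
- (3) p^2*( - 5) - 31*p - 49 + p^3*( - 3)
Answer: 2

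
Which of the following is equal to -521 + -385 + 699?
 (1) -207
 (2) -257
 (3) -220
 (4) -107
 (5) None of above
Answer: 1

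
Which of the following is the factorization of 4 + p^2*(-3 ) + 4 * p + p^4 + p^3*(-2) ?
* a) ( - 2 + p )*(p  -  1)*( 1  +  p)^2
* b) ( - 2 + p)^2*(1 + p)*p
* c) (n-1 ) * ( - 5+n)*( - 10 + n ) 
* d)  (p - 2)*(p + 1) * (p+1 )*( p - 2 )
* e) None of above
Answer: d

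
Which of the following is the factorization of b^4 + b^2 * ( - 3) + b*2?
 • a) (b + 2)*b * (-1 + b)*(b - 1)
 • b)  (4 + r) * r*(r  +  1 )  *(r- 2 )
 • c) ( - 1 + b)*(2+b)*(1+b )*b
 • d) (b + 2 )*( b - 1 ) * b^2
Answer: a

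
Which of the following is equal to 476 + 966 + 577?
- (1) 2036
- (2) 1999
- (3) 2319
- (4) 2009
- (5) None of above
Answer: 5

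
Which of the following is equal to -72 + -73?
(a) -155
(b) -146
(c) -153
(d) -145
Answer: d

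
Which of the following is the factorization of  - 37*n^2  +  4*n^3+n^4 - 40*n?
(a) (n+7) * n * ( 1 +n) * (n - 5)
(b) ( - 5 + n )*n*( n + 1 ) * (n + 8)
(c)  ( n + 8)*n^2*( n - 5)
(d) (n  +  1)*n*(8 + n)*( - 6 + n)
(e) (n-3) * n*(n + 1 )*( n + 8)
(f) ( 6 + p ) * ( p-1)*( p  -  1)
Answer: b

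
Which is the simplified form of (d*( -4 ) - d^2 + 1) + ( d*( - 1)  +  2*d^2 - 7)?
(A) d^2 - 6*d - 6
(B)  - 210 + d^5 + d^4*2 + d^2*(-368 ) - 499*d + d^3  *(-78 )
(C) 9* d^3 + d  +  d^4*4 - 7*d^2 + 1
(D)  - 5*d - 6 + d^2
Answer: D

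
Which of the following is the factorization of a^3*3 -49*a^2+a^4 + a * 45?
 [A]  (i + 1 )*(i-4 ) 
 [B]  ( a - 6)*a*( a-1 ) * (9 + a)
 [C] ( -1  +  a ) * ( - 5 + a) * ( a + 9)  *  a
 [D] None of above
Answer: C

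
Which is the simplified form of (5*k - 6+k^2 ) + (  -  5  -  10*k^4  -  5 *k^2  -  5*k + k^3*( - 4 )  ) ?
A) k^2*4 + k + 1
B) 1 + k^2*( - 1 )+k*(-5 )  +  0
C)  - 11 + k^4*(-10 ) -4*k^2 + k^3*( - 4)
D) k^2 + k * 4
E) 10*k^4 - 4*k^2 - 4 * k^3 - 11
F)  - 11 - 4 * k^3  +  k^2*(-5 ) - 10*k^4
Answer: C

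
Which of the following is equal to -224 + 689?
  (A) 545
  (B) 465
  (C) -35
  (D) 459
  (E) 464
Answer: B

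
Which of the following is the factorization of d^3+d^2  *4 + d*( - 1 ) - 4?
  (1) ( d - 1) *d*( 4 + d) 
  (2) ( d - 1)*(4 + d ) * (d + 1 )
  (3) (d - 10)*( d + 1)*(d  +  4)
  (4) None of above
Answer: 2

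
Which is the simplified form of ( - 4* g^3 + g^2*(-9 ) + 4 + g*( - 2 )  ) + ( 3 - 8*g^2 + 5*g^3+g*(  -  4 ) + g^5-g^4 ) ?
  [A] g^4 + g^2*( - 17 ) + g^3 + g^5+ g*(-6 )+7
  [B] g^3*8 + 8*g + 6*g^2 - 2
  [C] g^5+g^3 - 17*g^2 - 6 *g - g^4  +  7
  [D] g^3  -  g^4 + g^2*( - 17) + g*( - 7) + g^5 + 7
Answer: C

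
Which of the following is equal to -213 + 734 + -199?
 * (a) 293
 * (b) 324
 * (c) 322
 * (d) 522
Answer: c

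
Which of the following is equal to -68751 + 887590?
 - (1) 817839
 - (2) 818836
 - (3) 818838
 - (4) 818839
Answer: 4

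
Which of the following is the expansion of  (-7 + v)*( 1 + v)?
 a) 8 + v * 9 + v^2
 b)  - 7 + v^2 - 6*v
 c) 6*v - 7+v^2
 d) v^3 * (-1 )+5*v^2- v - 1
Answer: b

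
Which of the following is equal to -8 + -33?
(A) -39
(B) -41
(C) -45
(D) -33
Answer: B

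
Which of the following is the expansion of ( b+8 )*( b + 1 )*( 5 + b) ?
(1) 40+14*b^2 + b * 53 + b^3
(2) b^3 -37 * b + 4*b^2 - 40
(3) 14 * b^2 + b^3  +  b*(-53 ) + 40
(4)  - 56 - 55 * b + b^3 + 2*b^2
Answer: 1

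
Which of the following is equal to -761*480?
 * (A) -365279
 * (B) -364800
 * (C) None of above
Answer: C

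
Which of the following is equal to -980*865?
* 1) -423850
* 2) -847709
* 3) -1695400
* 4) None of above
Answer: 4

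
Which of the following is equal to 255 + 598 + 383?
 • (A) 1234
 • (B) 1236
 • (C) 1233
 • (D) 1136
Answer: B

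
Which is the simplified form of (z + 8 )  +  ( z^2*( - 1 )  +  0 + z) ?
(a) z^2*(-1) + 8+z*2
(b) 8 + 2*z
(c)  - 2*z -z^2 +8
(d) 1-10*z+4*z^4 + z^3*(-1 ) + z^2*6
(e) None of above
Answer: a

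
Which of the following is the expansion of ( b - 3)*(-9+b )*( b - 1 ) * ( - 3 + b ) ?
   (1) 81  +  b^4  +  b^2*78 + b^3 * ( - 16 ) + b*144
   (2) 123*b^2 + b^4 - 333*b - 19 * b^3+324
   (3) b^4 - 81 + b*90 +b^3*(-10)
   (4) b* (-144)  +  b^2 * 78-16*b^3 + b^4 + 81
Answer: 4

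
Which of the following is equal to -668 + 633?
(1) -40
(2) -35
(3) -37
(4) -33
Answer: 2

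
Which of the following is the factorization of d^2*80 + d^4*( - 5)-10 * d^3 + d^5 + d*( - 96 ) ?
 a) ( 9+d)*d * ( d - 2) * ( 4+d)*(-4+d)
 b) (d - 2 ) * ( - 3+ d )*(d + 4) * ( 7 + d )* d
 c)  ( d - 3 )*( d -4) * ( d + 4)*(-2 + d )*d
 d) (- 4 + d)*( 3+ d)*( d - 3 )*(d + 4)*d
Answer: c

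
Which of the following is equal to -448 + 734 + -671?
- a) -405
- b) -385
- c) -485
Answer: b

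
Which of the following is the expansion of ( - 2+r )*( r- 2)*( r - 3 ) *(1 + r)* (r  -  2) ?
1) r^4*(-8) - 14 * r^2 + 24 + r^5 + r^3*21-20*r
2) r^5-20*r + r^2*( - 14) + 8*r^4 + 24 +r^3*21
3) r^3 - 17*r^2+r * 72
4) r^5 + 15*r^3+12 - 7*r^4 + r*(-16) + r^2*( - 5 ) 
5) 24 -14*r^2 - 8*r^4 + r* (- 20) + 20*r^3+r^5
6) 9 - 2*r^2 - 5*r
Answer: 1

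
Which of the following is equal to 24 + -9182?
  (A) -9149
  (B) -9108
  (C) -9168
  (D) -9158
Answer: D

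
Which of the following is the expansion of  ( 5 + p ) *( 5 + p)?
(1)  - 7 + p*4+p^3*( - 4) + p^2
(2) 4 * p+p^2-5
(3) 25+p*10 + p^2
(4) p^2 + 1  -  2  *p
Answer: 3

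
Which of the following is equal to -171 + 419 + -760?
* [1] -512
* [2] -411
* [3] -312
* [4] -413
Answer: 1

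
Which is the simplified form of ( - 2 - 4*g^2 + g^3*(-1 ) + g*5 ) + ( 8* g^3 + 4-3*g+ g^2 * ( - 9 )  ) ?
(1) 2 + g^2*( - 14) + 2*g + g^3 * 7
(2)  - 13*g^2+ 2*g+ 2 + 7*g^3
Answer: 2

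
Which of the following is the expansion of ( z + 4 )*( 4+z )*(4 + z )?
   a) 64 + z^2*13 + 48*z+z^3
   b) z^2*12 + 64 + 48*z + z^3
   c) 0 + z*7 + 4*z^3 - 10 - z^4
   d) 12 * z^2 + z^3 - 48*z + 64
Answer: b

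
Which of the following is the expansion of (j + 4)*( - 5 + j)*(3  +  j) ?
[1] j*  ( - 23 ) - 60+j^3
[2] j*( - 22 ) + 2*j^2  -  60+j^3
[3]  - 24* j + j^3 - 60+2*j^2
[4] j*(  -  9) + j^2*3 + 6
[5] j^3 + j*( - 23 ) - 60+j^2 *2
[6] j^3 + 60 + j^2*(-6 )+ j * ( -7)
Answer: 5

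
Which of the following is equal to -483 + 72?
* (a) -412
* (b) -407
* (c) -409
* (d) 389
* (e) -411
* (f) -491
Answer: e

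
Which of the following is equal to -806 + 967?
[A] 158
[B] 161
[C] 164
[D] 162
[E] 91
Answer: B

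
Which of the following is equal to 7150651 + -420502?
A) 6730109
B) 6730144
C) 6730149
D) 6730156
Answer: C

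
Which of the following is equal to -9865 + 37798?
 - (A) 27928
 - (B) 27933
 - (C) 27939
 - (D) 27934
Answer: B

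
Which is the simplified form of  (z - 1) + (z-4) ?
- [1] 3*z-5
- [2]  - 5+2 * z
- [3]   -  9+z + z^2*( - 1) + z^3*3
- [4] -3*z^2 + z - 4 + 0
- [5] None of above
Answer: 2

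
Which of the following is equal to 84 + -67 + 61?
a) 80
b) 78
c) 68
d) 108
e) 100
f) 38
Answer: b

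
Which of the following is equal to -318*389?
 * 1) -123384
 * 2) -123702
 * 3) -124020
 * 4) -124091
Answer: 2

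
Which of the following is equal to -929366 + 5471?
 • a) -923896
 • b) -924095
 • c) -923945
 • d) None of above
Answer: d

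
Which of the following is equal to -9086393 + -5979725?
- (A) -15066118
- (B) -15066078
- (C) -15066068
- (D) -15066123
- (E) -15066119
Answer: A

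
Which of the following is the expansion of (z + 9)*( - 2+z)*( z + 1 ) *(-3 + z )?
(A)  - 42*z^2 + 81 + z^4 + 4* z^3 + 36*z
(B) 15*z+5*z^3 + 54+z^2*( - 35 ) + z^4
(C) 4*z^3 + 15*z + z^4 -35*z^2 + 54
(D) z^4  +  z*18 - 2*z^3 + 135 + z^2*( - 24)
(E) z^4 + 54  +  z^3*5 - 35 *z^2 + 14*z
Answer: B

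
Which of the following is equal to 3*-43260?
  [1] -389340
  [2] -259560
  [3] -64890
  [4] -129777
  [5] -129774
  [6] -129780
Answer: 6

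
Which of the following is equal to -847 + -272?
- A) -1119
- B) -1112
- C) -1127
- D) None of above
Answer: A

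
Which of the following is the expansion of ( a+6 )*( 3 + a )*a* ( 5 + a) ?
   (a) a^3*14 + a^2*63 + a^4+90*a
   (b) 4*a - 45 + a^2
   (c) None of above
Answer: a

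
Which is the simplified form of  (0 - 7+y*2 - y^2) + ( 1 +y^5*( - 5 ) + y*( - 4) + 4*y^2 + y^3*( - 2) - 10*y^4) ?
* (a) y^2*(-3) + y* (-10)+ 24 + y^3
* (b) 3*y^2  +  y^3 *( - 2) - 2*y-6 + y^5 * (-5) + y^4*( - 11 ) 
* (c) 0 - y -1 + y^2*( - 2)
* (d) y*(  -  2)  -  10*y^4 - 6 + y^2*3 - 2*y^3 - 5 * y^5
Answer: d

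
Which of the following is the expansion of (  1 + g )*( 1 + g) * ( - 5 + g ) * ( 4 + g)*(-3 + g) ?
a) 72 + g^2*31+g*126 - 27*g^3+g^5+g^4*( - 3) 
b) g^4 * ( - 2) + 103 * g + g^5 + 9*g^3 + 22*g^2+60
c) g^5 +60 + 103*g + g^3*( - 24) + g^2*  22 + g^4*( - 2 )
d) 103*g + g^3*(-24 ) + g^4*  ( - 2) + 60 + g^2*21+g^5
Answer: c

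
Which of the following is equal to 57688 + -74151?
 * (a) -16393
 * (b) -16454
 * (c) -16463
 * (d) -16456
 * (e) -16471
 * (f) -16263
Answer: c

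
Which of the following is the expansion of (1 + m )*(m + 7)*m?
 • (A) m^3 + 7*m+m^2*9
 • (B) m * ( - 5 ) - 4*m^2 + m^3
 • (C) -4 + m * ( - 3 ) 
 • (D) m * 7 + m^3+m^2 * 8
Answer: D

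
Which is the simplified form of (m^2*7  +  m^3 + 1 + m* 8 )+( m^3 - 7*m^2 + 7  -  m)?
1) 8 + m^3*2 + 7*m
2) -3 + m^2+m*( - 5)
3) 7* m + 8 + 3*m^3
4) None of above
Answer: 1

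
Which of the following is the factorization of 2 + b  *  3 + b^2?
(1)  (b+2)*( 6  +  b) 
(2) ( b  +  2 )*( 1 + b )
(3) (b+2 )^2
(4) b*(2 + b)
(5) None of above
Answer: 2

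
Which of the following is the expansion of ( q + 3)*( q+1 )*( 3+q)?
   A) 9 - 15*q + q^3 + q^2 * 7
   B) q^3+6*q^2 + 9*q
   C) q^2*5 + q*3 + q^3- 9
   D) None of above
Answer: D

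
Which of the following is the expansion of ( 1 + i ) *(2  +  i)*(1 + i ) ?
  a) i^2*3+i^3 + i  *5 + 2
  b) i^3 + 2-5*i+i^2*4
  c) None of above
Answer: c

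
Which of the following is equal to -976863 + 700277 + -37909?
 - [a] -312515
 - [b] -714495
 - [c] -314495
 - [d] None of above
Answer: c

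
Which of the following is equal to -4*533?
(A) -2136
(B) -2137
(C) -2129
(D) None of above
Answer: D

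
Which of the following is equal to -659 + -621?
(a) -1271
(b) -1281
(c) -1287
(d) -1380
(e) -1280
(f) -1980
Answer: e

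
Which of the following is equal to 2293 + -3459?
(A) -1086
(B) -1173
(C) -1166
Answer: C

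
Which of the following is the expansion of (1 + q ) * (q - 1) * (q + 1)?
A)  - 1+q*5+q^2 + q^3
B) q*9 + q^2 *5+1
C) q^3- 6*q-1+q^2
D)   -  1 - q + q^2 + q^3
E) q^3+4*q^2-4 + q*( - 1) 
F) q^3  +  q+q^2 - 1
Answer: D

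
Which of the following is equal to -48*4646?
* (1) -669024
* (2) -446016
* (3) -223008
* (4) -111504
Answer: 3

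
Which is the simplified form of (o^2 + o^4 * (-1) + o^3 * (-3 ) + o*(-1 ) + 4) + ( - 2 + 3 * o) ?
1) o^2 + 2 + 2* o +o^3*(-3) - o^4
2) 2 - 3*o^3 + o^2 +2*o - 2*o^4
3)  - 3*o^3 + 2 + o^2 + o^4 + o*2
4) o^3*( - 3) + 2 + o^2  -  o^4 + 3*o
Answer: 1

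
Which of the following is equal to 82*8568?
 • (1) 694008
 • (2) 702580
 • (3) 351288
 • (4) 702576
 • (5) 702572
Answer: 4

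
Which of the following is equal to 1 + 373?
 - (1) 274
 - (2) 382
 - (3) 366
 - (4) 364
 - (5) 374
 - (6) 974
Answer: 5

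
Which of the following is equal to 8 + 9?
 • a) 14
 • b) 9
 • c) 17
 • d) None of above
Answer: c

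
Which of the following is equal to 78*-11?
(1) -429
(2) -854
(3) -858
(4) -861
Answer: 3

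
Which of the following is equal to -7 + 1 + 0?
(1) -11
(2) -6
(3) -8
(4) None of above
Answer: 2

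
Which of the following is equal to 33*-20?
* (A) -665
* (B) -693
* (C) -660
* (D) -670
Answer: C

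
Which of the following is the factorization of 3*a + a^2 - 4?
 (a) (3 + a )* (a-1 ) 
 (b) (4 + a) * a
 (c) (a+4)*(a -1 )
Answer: c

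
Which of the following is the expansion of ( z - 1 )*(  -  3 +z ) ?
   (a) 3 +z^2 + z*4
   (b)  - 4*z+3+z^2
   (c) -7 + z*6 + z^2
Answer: b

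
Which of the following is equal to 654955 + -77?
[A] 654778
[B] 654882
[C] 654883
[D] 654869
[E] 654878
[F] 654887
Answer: E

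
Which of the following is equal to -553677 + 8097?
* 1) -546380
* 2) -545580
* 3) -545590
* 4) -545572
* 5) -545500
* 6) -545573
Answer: 2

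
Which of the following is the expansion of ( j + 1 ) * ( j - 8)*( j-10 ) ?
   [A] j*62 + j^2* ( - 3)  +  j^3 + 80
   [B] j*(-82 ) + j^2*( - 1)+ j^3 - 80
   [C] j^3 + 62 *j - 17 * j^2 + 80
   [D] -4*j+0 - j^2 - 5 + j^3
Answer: C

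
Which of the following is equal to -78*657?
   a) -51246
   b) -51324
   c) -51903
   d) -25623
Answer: a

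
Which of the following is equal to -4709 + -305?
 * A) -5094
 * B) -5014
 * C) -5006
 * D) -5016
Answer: B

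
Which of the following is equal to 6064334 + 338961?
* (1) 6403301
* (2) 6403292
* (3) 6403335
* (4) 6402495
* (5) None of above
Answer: 5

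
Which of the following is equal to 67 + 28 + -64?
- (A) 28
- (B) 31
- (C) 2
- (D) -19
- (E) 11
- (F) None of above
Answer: B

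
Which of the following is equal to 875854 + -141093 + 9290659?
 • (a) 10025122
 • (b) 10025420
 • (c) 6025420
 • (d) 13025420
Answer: b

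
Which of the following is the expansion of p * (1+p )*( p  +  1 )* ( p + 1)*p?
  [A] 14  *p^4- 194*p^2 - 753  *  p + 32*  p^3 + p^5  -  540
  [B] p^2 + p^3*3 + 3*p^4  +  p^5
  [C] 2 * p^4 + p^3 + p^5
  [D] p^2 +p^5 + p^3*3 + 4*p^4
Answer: B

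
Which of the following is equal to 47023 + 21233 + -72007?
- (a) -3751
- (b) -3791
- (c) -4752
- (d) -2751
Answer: a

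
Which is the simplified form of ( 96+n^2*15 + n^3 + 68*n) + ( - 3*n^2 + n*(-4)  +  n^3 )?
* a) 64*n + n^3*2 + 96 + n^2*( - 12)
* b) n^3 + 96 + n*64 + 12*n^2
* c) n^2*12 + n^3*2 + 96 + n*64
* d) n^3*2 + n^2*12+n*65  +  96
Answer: c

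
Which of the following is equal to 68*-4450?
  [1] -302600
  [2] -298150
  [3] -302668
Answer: 1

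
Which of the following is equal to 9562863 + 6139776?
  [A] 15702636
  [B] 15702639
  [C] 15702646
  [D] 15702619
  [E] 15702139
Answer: B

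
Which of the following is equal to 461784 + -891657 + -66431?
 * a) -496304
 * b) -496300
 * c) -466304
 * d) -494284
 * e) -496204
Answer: a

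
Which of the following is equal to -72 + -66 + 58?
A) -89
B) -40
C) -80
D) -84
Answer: C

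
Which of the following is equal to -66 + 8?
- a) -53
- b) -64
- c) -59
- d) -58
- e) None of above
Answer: d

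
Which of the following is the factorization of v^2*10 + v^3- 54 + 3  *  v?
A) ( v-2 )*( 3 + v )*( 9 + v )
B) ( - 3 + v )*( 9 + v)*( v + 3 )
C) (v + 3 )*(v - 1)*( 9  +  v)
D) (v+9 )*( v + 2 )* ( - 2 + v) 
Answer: A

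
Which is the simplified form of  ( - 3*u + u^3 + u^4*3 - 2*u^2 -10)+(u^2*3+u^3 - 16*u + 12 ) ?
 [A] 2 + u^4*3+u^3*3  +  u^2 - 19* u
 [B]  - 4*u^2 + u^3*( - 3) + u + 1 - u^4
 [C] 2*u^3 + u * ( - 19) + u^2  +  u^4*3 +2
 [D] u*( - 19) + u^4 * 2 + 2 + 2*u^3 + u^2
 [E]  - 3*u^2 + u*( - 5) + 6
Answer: C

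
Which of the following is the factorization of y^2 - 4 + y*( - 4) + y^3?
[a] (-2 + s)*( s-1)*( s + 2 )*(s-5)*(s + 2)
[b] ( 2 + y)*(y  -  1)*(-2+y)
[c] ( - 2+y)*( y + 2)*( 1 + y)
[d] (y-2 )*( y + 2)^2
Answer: c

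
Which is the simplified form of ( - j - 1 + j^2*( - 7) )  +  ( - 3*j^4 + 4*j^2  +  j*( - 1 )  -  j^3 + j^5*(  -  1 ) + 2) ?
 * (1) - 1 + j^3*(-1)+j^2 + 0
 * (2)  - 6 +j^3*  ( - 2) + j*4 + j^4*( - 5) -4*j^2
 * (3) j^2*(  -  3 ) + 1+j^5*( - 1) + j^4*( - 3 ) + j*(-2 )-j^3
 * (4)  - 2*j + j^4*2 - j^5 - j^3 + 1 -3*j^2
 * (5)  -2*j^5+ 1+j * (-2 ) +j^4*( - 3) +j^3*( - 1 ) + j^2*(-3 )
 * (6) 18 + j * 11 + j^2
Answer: 3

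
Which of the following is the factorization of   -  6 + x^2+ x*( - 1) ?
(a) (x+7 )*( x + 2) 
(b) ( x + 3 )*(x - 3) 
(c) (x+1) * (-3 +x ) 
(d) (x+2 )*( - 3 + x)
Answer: d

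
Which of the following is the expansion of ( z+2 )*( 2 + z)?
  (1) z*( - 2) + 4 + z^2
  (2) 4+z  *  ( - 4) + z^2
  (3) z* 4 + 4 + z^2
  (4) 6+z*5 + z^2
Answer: 3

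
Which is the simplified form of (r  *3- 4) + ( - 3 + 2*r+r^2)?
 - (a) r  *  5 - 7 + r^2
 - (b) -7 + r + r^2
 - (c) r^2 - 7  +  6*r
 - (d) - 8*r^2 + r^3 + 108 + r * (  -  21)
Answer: a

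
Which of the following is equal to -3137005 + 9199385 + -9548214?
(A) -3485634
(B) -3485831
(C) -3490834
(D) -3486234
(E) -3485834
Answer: E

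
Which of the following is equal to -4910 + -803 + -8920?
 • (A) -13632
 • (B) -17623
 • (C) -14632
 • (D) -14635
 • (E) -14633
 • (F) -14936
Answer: E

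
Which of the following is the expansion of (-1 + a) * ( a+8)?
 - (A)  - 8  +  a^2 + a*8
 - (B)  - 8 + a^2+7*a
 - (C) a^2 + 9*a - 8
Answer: B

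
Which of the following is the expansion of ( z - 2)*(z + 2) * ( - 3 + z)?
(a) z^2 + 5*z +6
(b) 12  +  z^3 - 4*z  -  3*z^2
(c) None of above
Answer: b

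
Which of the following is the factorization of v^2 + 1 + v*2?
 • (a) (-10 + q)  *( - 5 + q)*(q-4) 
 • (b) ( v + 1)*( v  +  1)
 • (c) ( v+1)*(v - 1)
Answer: b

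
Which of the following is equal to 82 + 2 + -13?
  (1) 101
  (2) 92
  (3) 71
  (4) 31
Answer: 3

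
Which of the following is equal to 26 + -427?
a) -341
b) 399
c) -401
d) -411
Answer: c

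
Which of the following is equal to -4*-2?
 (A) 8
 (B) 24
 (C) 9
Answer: A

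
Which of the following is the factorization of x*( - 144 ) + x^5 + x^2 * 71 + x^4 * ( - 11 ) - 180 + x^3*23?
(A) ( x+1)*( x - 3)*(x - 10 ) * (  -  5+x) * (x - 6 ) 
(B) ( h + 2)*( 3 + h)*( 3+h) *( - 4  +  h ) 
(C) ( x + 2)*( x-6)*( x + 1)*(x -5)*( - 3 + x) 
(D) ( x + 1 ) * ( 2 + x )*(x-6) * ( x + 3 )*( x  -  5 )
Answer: C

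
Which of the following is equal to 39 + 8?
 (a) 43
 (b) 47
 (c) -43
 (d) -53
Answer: b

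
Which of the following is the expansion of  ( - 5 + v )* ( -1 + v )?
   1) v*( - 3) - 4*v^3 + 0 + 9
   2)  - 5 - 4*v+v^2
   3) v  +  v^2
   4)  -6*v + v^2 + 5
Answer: 4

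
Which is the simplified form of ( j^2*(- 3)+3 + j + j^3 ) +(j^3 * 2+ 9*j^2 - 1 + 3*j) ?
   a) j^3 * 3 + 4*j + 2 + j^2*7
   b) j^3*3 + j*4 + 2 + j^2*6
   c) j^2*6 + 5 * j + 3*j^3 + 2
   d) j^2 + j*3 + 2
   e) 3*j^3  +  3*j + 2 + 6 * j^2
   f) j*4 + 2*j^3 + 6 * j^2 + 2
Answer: b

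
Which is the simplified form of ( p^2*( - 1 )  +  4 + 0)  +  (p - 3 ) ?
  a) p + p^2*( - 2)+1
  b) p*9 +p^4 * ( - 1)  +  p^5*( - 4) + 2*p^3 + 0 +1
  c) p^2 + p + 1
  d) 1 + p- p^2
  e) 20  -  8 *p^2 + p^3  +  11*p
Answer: d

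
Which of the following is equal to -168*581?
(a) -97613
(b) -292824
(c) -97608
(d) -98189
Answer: c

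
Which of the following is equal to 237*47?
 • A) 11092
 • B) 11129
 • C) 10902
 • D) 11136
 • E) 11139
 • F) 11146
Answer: E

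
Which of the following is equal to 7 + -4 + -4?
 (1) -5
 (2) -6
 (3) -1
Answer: 3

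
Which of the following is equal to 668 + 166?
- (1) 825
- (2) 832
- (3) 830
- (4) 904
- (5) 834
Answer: 5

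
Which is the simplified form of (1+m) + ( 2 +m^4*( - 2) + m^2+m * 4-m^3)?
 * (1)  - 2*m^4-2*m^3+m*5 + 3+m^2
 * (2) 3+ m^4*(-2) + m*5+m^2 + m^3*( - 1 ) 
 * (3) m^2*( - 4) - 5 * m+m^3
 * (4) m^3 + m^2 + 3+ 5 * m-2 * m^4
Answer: 2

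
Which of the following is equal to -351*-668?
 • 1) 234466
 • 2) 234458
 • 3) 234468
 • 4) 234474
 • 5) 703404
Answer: 3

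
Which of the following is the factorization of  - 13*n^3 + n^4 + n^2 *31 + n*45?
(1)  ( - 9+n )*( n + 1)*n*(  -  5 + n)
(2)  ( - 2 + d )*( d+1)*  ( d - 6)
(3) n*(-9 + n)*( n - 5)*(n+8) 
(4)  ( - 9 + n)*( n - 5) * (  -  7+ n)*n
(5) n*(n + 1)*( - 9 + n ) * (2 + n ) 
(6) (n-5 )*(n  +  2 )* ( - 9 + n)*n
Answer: 1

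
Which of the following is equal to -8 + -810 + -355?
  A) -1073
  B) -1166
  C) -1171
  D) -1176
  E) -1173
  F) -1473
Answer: E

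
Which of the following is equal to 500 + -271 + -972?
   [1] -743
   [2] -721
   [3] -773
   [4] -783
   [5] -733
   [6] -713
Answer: 1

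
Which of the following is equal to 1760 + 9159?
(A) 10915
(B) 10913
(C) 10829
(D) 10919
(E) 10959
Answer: D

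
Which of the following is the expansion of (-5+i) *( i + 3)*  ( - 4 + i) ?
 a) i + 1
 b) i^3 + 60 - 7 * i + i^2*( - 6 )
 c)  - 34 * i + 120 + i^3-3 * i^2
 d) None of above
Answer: b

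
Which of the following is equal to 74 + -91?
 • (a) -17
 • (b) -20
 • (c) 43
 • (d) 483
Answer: a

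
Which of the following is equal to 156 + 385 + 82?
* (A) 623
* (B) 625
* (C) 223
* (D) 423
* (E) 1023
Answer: A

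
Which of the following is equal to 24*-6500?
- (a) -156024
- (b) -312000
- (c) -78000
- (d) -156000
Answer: d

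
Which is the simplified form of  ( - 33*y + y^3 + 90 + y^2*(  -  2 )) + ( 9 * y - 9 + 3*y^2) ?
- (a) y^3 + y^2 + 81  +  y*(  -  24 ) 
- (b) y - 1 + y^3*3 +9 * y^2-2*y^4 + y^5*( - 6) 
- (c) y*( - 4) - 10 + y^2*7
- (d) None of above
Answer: a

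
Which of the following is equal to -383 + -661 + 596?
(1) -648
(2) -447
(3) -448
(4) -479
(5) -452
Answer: 3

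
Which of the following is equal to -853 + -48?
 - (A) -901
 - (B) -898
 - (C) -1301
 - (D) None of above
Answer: A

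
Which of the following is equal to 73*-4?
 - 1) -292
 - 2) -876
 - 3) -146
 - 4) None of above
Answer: 1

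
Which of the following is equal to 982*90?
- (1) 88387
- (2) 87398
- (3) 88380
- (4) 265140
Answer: 3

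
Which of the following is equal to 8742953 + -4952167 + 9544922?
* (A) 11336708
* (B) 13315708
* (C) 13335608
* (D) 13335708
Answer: D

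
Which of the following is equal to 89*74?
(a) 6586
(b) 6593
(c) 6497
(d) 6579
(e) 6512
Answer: a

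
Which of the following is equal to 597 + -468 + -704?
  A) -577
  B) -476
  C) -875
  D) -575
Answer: D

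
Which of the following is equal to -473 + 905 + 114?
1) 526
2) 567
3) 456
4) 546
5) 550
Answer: 4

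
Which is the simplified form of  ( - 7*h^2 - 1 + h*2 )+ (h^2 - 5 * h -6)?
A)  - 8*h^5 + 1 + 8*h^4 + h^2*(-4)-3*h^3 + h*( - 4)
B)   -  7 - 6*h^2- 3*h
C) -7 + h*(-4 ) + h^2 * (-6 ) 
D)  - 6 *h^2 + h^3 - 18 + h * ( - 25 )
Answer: B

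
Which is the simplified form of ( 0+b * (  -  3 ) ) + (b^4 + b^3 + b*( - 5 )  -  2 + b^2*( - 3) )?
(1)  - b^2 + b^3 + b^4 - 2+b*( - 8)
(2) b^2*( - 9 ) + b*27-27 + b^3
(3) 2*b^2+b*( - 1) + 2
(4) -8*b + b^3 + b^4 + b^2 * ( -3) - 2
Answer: 4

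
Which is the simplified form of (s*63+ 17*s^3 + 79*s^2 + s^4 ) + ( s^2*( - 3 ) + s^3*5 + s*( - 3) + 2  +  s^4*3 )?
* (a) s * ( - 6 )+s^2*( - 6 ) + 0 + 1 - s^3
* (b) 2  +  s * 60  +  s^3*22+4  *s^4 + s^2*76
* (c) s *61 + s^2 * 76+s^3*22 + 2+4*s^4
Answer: b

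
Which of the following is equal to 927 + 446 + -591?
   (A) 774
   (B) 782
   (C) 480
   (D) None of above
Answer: B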